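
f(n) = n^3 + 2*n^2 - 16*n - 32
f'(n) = 3*n^2 + 4*n - 16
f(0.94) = -44.44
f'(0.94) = -9.59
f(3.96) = -1.90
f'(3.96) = 46.88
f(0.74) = -42.34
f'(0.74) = -11.40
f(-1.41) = -8.27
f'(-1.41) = -15.68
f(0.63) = -41.04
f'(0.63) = -12.29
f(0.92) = -44.25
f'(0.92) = -9.78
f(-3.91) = 1.36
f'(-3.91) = 14.22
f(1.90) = -48.32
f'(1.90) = 2.43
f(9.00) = 715.00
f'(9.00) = 263.00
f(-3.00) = 7.00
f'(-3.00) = -1.00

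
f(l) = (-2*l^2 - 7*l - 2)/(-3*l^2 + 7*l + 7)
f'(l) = (-4*l - 7)/(-3*l^2 + 7*l + 7) + (6*l - 7)*(-2*l^2 - 7*l - 2)/(-3*l^2 + 7*l + 7)^2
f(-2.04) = -0.20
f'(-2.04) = -0.25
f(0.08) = -0.34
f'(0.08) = -0.68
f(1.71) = -1.94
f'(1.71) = -1.98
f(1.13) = -1.12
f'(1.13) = -1.02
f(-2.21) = -0.16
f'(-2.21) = -0.22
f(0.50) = -0.62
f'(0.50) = -0.67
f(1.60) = -1.74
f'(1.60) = -1.70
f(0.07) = -0.33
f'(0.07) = -0.68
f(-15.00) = 0.45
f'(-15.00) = -0.01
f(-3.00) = -0.02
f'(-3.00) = -0.14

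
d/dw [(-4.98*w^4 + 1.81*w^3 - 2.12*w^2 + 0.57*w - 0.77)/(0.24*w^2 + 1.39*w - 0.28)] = (-2.3904*w^5 - 20.3322*w^4 + 10.6094*w^3 - 4.604*w^2 + 1.5568*w + 0.9107)/(0.0576*w^4 + 0.6672*w^3 + 1.7977*w^2 - 0.7784*w + 0.0784)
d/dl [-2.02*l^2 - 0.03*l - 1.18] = -4.04*l - 0.03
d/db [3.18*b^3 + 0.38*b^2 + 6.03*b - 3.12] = 9.54*b^2 + 0.76*b + 6.03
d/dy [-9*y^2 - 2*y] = -18*y - 2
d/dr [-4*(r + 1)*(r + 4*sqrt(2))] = -8*r - 16*sqrt(2) - 4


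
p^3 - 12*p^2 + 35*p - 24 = (p - 8)*(p - 3)*(p - 1)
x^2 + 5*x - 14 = (x - 2)*(x + 7)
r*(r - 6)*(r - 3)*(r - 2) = r^4 - 11*r^3 + 36*r^2 - 36*r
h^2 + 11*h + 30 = (h + 5)*(h + 6)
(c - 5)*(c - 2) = c^2 - 7*c + 10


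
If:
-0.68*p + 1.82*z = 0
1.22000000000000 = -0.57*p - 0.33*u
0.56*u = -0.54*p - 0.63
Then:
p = -3.37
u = 2.13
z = -1.26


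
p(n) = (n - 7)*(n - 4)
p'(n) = 2*n - 11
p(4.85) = -1.83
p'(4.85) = -1.30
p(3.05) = 3.75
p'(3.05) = -4.90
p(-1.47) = 46.33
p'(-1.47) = -13.94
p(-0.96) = 39.48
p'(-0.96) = -12.92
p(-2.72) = 65.32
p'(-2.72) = -16.44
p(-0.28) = 31.16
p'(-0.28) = -11.56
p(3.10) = 3.51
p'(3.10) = -4.80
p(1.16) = 16.59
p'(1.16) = -8.68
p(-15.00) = 418.00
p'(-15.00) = -41.00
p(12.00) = 40.00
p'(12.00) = 13.00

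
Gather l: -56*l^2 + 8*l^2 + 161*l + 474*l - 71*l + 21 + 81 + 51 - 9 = -48*l^2 + 564*l + 144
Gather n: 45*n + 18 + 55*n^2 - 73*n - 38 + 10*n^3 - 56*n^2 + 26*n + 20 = 10*n^3 - n^2 - 2*n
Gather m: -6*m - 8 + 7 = -6*m - 1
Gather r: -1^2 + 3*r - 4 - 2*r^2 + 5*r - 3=-2*r^2 + 8*r - 8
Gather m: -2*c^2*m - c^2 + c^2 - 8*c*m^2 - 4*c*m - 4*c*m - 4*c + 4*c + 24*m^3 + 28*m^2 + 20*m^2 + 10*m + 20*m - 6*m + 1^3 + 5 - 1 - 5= 24*m^3 + m^2*(48 - 8*c) + m*(-2*c^2 - 8*c + 24)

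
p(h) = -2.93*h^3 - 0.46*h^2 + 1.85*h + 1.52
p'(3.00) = -80.02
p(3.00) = -76.18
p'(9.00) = -718.42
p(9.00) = -2155.06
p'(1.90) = -31.63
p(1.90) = -16.72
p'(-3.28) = -89.70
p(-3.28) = 93.90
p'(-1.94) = -29.45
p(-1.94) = 17.59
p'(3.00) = -80.02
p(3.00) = -76.18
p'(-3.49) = -102.00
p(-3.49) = 114.01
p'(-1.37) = -13.39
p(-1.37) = 5.66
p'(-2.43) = -47.82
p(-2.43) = 36.35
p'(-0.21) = 1.66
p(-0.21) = 1.14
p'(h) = -8.79*h^2 - 0.92*h + 1.85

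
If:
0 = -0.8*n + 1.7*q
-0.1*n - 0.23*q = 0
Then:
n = 0.00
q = 0.00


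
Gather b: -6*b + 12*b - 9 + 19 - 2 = 6*b + 8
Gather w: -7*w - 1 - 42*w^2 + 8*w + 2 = -42*w^2 + w + 1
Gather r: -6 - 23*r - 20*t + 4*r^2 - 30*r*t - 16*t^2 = 4*r^2 + r*(-30*t - 23) - 16*t^2 - 20*t - 6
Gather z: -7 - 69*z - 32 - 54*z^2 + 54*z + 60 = -54*z^2 - 15*z + 21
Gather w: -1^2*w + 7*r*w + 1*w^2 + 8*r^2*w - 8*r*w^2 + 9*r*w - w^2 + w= -8*r*w^2 + w*(8*r^2 + 16*r)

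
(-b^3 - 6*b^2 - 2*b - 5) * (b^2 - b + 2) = -b^5 - 5*b^4 + 2*b^3 - 15*b^2 + b - 10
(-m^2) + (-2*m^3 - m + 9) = -2*m^3 - m^2 - m + 9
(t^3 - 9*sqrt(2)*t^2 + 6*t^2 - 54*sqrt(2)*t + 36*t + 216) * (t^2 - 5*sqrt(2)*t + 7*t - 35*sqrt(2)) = t^5 - 14*sqrt(2)*t^4 + 13*t^4 - 182*sqrt(2)*t^3 + 168*t^3 - 768*sqrt(2)*t^2 + 1638*t^2 - 2340*sqrt(2)*t + 5292*t - 7560*sqrt(2)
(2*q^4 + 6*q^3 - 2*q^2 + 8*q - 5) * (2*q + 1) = 4*q^5 + 14*q^4 + 2*q^3 + 14*q^2 - 2*q - 5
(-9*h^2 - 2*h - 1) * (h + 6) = -9*h^3 - 56*h^2 - 13*h - 6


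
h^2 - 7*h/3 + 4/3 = (h - 4/3)*(h - 1)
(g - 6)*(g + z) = g^2 + g*z - 6*g - 6*z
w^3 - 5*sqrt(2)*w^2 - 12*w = w*(w - 6*sqrt(2))*(w + sqrt(2))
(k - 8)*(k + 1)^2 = k^3 - 6*k^2 - 15*k - 8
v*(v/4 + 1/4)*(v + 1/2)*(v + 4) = v^4/4 + 11*v^3/8 + 13*v^2/8 + v/2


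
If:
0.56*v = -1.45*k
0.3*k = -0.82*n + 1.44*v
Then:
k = -0.386206896551724*v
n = 1.89739276703112*v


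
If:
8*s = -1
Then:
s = -1/8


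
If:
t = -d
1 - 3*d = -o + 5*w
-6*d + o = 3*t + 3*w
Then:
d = -t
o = 3/2 - 3*t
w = 1/2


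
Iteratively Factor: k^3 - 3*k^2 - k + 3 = (k - 3)*(k^2 - 1) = (k - 3)*(k + 1)*(k - 1)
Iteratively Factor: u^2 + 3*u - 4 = (u - 1)*(u + 4)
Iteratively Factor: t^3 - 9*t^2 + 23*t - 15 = (t - 1)*(t^2 - 8*t + 15) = (t - 3)*(t - 1)*(t - 5)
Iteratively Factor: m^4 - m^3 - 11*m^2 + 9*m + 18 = (m - 3)*(m^3 + 2*m^2 - 5*m - 6) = (m - 3)*(m + 1)*(m^2 + m - 6) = (m - 3)*(m + 1)*(m + 3)*(m - 2)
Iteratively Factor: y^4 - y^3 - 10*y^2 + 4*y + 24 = (y + 2)*(y^3 - 3*y^2 - 4*y + 12) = (y - 2)*(y + 2)*(y^2 - y - 6) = (y - 3)*(y - 2)*(y + 2)*(y + 2)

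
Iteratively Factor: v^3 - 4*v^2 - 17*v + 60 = (v + 4)*(v^2 - 8*v + 15) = (v - 3)*(v + 4)*(v - 5)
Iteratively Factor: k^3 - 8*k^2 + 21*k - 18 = (k - 2)*(k^2 - 6*k + 9) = (k - 3)*(k - 2)*(k - 3)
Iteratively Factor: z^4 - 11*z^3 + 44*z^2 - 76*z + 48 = (z - 2)*(z^3 - 9*z^2 + 26*z - 24) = (z - 2)^2*(z^2 - 7*z + 12) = (z - 3)*(z - 2)^2*(z - 4)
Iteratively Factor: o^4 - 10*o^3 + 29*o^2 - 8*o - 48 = (o - 3)*(o^3 - 7*o^2 + 8*o + 16) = (o - 4)*(o - 3)*(o^2 - 3*o - 4) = (o - 4)*(o - 3)*(o + 1)*(o - 4)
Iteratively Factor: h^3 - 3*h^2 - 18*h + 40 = (h + 4)*(h^2 - 7*h + 10) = (h - 5)*(h + 4)*(h - 2)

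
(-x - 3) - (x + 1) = -2*x - 4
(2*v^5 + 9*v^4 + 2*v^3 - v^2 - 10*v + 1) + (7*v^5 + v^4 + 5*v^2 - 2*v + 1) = 9*v^5 + 10*v^4 + 2*v^3 + 4*v^2 - 12*v + 2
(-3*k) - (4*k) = -7*k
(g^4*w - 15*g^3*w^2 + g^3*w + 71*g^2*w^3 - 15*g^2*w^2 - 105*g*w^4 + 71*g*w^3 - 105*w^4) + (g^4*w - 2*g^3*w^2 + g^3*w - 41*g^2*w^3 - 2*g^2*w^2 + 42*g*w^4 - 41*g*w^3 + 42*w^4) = 2*g^4*w - 17*g^3*w^2 + 2*g^3*w + 30*g^2*w^3 - 17*g^2*w^2 - 63*g*w^4 + 30*g*w^3 - 63*w^4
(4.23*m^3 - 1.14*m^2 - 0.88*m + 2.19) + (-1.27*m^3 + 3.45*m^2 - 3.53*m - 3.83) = 2.96*m^3 + 2.31*m^2 - 4.41*m - 1.64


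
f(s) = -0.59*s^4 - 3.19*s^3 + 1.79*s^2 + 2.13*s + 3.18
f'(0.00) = 2.13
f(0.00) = 3.18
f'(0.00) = 2.13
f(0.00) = 3.18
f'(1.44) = -19.61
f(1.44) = -2.10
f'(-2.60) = -30.39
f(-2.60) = 38.85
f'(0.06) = 2.31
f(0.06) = 3.31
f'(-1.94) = -23.60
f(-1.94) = 20.72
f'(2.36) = -73.74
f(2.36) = -42.06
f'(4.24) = -334.63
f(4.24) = -389.45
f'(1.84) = -38.38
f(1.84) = -13.48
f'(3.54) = -209.82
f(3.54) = -201.02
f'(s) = -2.36*s^3 - 9.57*s^2 + 3.58*s + 2.13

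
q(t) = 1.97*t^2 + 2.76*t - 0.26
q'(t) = 3.94*t + 2.76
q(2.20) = 15.35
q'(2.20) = 11.43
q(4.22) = 46.47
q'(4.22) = 19.39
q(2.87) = 23.89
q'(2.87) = 14.07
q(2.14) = 14.67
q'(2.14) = 11.19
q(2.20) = 15.35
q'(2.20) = 11.43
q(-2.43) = 4.67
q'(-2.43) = -6.81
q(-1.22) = -0.70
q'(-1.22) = -2.05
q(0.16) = 0.23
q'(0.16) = 3.39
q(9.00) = 184.15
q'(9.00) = 38.22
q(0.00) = -0.26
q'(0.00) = 2.76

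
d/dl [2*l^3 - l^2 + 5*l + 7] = 6*l^2 - 2*l + 5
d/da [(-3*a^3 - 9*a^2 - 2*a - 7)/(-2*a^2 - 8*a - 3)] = (6*a^4 + 48*a^3 + 95*a^2 + 26*a - 50)/(4*a^4 + 32*a^3 + 76*a^2 + 48*a + 9)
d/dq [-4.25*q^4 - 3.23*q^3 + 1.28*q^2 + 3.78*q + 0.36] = -17.0*q^3 - 9.69*q^2 + 2.56*q + 3.78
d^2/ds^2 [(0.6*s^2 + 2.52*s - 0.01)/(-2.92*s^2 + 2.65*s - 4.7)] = (7.105427357601e-15*s^4 - 52.258656*s^3 + 49.917984*s^2 + 207.0426*s - 89.41523)/(24.897088*s^6 - 67.78488*s^5 + 181.73934*s^4 - 236.821225*s^3 + 292.52565*s^2 - 175.6155*s + 103.823)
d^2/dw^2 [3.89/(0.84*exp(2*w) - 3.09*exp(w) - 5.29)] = ((12.0201 - 13.0704*exp(w))*(-0.84*exp(2*w) + 3.09*exp(w) + 5.29) - 3.89*(1.68*exp(w) - 3.09)*(3.36*exp(w) - 6.18)*exp(w))*exp(w)/(-0.84*exp(2*w) + 3.09*exp(w) + 5.29)^3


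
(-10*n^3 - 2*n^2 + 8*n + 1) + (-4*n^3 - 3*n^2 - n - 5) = -14*n^3 - 5*n^2 + 7*n - 4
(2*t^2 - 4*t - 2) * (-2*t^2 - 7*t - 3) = -4*t^4 - 6*t^3 + 26*t^2 + 26*t + 6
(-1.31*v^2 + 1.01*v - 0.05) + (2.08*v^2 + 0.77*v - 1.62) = 0.77*v^2 + 1.78*v - 1.67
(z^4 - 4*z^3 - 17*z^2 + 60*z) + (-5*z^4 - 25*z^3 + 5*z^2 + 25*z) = -4*z^4 - 29*z^3 - 12*z^2 + 85*z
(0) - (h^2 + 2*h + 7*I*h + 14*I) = -h^2 - 2*h - 7*I*h - 14*I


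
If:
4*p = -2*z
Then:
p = -z/2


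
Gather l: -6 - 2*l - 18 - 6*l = -8*l - 24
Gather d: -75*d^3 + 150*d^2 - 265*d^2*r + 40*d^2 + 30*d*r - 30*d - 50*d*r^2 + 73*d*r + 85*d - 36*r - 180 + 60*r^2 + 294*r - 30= -75*d^3 + d^2*(190 - 265*r) + d*(-50*r^2 + 103*r + 55) + 60*r^2 + 258*r - 210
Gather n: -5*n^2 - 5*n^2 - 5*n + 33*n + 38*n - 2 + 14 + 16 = -10*n^2 + 66*n + 28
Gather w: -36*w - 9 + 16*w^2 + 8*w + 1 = 16*w^2 - 28*w - 8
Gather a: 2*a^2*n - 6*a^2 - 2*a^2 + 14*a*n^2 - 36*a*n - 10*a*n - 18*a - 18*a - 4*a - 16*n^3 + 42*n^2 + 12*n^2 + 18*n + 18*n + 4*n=a^2*(2*n - 8) + a*(14*n^2 - 46*n - 40) - 16*n^3 + 54*n^2 + 40*n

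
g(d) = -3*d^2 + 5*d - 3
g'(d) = 5 - 6*d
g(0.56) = -1.14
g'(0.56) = 1.64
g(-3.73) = -63.39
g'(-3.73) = 27.38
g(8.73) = -187.99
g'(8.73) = -47.38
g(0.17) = -2.24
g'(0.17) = 3.98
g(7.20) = -122.52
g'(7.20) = -38.20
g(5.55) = -67.66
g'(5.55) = -28.30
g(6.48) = -96.57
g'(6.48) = -33.88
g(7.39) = -129.89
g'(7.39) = -39.34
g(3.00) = -15.00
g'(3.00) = -13.00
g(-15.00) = -753.00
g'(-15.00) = 95.00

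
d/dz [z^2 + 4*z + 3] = 2*z + 4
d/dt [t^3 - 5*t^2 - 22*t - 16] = 3*t^2 - 10*t - 22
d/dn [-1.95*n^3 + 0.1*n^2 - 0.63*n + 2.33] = -5.85*n^2 + 0.2*n - 0.63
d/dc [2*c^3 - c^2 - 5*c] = 6*c^2 - 2*c - 5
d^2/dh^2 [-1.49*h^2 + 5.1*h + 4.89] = -2.98000000000000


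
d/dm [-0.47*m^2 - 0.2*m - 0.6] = -0.94*m - 0.2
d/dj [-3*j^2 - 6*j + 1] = -6*j - 6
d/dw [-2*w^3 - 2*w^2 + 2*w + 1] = -6*w^2 - 4*w + 2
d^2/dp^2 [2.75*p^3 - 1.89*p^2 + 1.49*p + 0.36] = 16.5*p - 3.78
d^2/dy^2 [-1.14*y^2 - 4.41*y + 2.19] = -2.28000000000000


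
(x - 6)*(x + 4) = x^2 - 2*x - 24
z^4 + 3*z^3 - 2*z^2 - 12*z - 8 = (z - 2)*(z + 1)*(z + 2)^2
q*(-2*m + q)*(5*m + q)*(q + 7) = -10*m^2*q^2 - 70*m^2*q + 3*m*q^3 + 21*m*q^2 + q^4 + 7*q^3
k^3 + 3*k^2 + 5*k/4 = k*(k + 1/2)*(k + 5/2)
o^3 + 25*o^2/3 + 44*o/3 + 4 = (o + 1/3)*(o + 2)*(o + 6)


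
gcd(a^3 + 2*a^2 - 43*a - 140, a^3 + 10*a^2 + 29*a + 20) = a^2 + 9*a + 20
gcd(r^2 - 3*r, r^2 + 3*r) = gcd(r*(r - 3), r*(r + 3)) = r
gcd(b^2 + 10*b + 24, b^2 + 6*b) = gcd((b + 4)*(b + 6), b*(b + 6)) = b + 6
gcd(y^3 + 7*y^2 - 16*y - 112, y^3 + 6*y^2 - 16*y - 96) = y^2 - 16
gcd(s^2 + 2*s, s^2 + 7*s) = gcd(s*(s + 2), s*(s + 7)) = s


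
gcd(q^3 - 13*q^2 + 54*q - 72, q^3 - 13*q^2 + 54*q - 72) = q^3 - 13*q^2 + 54*q - 72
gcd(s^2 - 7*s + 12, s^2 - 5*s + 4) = s - 4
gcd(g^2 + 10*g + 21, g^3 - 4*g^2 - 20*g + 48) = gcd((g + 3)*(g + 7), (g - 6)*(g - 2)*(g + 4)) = 1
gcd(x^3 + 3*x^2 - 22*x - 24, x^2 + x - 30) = x + 6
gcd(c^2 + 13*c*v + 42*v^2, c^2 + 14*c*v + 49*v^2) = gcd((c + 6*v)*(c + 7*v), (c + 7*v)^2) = c + 7*v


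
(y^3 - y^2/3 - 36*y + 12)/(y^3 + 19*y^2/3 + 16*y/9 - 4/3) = 3*(y - 6)/(3*y + 2)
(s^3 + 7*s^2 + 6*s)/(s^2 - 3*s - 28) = s*(s^2 + 7*s + 6)/(s^2 - 3*s - 28)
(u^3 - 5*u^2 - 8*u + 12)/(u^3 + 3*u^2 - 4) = (u - 6)/(u + 2)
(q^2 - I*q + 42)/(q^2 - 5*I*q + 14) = (q + 6*I)/(q + 2*I)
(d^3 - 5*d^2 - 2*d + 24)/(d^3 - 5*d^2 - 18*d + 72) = (d^2 - 2*d - 8)/(d^2 - 2*d - 24)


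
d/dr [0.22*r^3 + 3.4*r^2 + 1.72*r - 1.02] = 0.66*r^2 + 6.8*r + 1.72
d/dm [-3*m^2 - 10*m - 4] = -6*m - 10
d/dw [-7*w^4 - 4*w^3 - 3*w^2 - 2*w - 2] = -28*w^3 - 12*w^2 - 6*w - 2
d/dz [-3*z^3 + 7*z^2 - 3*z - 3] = -9*z^2 + 14*z - 3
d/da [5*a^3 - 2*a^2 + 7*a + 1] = 15*a^2 - 4*a + 7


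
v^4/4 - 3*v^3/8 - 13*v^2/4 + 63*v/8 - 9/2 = (v/4 + 1)*(v - 3)*(v - 3/2)*(v - 1)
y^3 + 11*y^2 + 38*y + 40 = (y + 2)*(y + 4)*(y + 5)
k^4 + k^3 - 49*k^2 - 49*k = k*(k - 7)*(k + 1)*(k + 7)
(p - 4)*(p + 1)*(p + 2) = p^3 - p^2 - 10*p - 8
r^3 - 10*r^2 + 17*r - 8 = (r - 8)*(r - 1)^2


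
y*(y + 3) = y^2 + 3*y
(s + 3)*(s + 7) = s^2 + 10*s + 21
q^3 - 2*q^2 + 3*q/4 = q*(q - 3/2)*(q - 1/2)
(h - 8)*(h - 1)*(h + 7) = h^3 - 2*h^2 - 55*h + 56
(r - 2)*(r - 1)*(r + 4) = r^3 + r^2 - 10*r + 8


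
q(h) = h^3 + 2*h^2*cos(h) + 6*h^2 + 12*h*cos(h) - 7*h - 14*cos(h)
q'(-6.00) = 21.39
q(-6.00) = 28.56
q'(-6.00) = 21.39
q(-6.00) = 28.56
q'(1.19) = 14.87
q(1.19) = 3.01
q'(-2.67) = -33.27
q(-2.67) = 70.74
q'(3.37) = 53.82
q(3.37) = 34.95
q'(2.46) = 6.31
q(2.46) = 12.53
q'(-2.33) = -43.08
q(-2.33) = 57.64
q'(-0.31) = -5.53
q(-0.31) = -13.98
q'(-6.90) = 39.39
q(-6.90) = 4.16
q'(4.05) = 126.61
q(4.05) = 95.04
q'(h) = -2*h^2*sin(h) + 3*h^2 - 12*h*sin(h) + 4*h*cos(h) + 12*h + 14*sin(h) + 12*cos(h) - 7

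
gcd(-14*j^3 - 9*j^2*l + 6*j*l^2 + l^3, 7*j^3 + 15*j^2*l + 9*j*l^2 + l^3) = 7*j^2 + 8*j*l + l^2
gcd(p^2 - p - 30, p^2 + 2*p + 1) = 1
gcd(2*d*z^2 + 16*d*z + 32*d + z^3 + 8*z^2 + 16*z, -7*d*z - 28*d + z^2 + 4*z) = z + 4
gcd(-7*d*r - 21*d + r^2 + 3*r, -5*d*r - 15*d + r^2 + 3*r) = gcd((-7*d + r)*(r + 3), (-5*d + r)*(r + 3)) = r + 3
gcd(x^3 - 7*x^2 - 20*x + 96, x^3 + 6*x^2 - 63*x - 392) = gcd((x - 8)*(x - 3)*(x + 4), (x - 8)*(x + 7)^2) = x - 8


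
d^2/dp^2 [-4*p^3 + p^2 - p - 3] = 2 - 24*p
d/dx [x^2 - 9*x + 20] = 2*x - 9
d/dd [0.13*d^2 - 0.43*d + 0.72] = 0.26*d - 0.43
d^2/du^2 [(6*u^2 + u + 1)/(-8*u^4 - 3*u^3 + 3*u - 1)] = 2*(-1152*u^8 - 816*u^7 - 886*u^6 - 1251*u^5 + 288*u^4 + 245*u^3 + 93*u^2 + 9*u - 18)/(512*u^12 + 576*u^11 + 216*u^10 - 549*u^9 - 240*u^8 + 63*u^7 + 243*u^6 - 63*u^5 - 30*u^4 - 18*u^3 + 27*u^2 - 9*u + 1)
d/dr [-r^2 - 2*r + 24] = -2*r - 2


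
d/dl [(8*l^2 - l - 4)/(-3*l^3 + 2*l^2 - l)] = 2*(12*l^4 - 3*l^3 - 21*l^2 + 8*l - 2)/(l^2*(9*l^4 - 12*l^3 + 10*l^2 - 4*l + 1))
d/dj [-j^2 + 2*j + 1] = 2 - 2*j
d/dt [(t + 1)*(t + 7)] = 2*t + 8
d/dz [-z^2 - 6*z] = -2*z - 6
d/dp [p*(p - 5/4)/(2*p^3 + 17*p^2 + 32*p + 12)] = (-8*p^4 + 20*p^3 + 213*p^2 + 96*p - 60)/(4*(4*p^6 + 68*p^5 + 417*p^4 + 1136*p^3 + 1432*p^2 + 768*p + 144))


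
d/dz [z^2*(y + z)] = z*(2*y + 3*z)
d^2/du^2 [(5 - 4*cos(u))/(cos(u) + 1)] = 9*(sin(u)^2 + cos(u) + 1)/(cos(u) + 1)^3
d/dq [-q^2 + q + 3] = 1 - 2*q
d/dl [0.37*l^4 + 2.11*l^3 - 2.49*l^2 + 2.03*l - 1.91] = 1.48*l^3 + 6.33*l^2 - 4.98*l + 2.03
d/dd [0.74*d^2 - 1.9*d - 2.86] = 1.48*d - 1.9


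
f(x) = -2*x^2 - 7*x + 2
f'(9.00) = -43.00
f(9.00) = -223.00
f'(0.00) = -7.00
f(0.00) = 2.00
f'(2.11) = -15.44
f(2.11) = -21.67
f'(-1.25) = -2.00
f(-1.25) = 7.62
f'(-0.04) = -6.84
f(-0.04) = 2.28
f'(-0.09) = -6.64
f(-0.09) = 2.61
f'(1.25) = -12.00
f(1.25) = -9.88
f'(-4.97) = 12.88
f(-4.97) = -12.61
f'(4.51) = -25.04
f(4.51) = -70.25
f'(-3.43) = 6.72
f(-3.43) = 2.48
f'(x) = -4*x - 7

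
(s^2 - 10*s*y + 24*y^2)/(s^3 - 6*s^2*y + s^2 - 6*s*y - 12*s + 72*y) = (s - 4*y)/(s^2 + s - 12)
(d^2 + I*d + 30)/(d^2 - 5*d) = (d^2 + I*d + 30)/(d*(d - 5))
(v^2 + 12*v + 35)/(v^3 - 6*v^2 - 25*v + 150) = (v + 7)/(v^2 - 11*v + 30)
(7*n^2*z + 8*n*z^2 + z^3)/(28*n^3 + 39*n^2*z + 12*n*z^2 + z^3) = z/(4*n + z)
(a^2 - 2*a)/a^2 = (a - 2)/a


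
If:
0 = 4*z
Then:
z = 0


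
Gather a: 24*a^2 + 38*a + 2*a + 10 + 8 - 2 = 24*a^2 + 40*a + 16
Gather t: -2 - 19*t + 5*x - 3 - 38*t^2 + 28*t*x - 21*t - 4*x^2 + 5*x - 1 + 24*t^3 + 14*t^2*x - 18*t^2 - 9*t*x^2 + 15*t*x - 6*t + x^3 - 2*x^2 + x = 24*t^3 + t^2*(14*x - 56) + t*(-9*x^2 + 43*x - 46) + x^3 - 6*x^2 + 11*x - 6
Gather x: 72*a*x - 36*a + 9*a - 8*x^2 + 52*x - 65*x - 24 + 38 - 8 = -27*a - 8*x^2 + x*(72*a - 13) + 6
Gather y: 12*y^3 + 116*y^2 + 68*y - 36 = 12*y^3 + 116*y^2 + 68*y - 36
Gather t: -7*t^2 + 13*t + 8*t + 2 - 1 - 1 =-7*t^2 + 21*t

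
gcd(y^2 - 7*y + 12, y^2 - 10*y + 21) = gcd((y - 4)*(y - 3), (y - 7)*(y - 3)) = y - 3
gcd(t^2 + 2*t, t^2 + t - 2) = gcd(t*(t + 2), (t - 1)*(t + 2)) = t + 2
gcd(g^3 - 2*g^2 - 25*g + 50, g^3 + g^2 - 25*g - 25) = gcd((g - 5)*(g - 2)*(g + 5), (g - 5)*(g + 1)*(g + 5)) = g^2 - 25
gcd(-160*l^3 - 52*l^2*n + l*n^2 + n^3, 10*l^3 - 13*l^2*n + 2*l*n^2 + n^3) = 5*l + n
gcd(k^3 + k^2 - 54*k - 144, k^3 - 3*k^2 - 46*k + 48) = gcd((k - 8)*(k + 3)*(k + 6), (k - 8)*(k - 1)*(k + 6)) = k^2 - 2*k - 48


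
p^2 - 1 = (p - 1)*(p + 1)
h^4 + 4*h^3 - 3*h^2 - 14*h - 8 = (h - 2)*(h + 1)^2*(h + 4)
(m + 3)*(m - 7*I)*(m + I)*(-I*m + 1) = -I*m^4 - 5*m^3 - 3*I*m^3 - 15*m^2 - 13*I*m^2 + 7*m - 39*I*m + 21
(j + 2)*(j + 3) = j^2 + 5*j + 6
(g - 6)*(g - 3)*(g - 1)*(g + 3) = g^4 - 7*g^3 - 3*g^2 + 63*g - 54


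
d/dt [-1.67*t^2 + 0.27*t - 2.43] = 0.27 - 3.34*t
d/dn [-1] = 0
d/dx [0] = 0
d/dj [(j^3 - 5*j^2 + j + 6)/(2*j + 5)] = (4*j^3 + 5*j^2 - 50*j - 7)/(4*j^2 + 20*j + 25)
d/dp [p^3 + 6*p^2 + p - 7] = 3*p^2 + 12*p + 1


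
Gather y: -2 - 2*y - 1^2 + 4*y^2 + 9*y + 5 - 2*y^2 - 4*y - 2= 2*y^2 + 3*y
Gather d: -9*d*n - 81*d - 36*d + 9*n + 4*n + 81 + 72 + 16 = d*(-9*n - 117) + 13*n + 169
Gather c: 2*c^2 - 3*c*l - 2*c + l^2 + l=2*c^2 + c*(-3*l - 2) + l^2 + l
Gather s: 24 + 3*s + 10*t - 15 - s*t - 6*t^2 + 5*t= s*(3 - t) - 6*t^2 + 15*t + 9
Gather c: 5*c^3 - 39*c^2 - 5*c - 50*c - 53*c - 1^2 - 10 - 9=5*c^3 - 39*c^2 - 108*c - 20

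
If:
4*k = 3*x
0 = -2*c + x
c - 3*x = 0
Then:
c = 0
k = 0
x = 0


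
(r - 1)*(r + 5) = r^2 + 4*r - 5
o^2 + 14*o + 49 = (o + 7)^2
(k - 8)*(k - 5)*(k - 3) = k^3 - 16*k^2 + 79*k - 120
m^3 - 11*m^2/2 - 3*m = m*(m - 6)*(m + 1/2)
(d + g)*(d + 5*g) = d^2 + 6*d*g + 5*g^2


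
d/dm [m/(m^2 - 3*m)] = -1/(m - 3)^2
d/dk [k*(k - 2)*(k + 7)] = 3*k^2 + 10*k - 14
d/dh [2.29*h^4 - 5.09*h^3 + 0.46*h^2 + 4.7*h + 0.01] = 9.16*h^3 - 15.27*h^2 + 0.92*h + 4.7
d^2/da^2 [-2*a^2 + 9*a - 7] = -4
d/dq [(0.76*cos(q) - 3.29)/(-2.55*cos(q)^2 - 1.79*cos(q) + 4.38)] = (-1.938*cos(q)^2 + 16.779*cos(q) + 2.5603)*sin(q)/(6.5025*cos(q)^4 + 9.129*cos(q)^3 - 19.1339*cos(q)^2 - 15.6804*cos(q) + 19.1844)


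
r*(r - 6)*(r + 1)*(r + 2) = r^4 - 3*r^3 - 16*r^2 - 12*r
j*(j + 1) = j^2 + j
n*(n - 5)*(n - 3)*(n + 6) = n^4 - 2*n^3 - 33*n^2 + 90*n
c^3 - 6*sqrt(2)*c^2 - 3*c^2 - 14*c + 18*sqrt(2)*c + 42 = (c - 3)*(c - 7*sqrt(2))*(c + sqrt(2))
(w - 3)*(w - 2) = w^2 - 5*w + 6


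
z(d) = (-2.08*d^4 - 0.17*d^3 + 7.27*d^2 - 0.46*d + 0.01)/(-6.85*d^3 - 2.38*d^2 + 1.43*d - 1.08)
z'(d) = (20.55*d^2 + 4.76*d - 1.43)*(-2.08*d^4 - 0.17*d^3 + 7.27*d^2 - 0.46*d + 0.01)/(-6.85*d^3 - 2.38*d^2 + 1.43*d - 1.08)^2 + (-8.32*d^3 - 0.51*d^2 + 14.54*d - 0.46)/(-6.85*d^3 - 2.38*d^2 + 1.43*d - 1.08) = (14.248*d^6 + 9.9008*d^5 + 41.2809*d^4 + 2.19740000000001*d^3 + 10.0576*d^2 - 15.6556*d + 0.4825)/(46.9225*d^6 + 32.606*d^5 - 13.9266*d^4 + 7.9892*d^3 + 7.1857*d^2 - 3.0888*d + 1.1664)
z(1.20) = -0.36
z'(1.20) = 0.71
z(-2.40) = -0.31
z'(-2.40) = 0.58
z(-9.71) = -2.93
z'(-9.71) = 0.31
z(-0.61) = -2.14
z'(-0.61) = 11.47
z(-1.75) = 0.17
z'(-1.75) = 1.02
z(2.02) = 0.11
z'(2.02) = 0.49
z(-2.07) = -0.10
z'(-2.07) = 0.72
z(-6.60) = -1.93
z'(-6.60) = 0.33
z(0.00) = -0.01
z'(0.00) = 0.41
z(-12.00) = -3.64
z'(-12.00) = 0.31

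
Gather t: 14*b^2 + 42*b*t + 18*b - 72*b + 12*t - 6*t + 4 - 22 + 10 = 14*b^2 - 54*b + t*(42*b + 6) - 8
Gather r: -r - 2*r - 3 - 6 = -3*r - 9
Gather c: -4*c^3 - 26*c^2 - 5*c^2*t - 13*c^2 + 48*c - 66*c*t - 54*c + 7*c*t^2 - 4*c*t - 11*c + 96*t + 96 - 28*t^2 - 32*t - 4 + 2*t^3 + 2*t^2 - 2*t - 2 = -4*c^3 + c^2*(-5*t - 39) + c*(7*t^2 - 70*t - 17) + 2*t^3 - 26*t^2 + 62*t + 90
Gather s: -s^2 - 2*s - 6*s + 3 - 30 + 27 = -s^2 - 8*s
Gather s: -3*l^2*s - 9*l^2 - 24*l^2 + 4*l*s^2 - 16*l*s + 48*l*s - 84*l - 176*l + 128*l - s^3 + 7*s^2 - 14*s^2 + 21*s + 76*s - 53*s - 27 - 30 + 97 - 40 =-33*l^2 - 132*l - s^3 + s^2*(4*l - 7) + s*(-3*l^2 + 32*l + 44)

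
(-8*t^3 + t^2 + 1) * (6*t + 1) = -48*t^4 - 2*t^3 + t^2 + 6*t + 1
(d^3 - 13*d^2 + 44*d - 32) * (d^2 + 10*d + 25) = d^5 - 3*d^4 - 61*d^3 + 83*d^2 + 780*d - 800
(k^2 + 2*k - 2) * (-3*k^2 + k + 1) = -3*k^4 - 5*k^3 + 9*k^2 - 2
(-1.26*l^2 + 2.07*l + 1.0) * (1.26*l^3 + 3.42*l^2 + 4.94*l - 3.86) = -1.5876*l^5 - 1.701*l^4 + 2.115*l^3 + 18.5094*l^2 - 3.0502*l - 3.86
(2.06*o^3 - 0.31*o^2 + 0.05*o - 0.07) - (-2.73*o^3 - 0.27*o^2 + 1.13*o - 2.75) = 4.79*o^3 - 0.04*o^2 - 1.08*o + 2.68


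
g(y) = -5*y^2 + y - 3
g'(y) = 1 - 10*y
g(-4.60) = -113.40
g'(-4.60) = 47.00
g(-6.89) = -247.25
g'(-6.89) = 69.90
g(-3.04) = -52.25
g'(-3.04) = 31.40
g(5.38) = -142.34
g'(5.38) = -52.80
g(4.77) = -111.99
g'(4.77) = -46.70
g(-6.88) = -246.55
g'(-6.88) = 69.80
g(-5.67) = -169.41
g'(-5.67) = 57.70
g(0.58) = -4.10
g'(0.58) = -4.80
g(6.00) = -177.00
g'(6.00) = -59.00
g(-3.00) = -51.00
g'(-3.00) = 31.00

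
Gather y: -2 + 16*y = 16*y - 2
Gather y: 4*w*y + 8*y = y*(4*w + 8)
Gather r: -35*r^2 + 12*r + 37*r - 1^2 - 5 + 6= -35*r^2 + 49*r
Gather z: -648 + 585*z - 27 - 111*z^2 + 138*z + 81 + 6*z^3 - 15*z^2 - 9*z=6*z^3 - 126*z^2 + 714*z - 594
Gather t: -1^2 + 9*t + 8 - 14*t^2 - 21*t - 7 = -14*t^2 - 12*t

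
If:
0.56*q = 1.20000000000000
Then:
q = 2.14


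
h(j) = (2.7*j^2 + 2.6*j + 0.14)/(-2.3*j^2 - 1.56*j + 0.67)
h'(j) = (4.6*j + 1.56)*(2.7*j^2 + 2.6*j + 0.14)/(-2.3*j^2 - 1.56*j + 0.67)^2 + (5.4*j + 2.6)/(-2.3*j^2 - 1.56*j + 0.67)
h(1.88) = -1.40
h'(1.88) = 0.15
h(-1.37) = -1.09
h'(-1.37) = -0.25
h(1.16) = -1.60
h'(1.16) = 0.52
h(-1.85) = -1.06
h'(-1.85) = 0.01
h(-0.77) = -0.51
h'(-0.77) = -1.06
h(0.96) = -1.74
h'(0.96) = 0.88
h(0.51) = -3.00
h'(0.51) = 8.77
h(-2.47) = -1.07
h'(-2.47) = 0.02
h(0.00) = 0.21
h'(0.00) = 4.37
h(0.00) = 0.21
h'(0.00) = 4.37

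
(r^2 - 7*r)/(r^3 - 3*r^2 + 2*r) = (r - 7)/(r^2 - 3*r + 2)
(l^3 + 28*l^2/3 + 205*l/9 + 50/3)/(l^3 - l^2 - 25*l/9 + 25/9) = (3*l^2 + 23*l + 30)/(3*l^2 - 8*l + 5)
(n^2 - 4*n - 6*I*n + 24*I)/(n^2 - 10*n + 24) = (n - 6*I)/(n - 6)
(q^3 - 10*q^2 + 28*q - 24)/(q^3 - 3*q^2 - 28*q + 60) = (q - 2)/(q + 5)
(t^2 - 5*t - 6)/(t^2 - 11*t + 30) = (t + 1)/(t - 5)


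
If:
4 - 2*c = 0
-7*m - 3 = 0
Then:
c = 2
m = -3/7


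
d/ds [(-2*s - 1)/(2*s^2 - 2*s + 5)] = 4*(s^2 + s - 3)/(4*s^4 - 8*s^3 + 24*s^2 - 20*s + 25)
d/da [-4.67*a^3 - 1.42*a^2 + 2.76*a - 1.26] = -14.01*a^2 - 2.84*a + 2.76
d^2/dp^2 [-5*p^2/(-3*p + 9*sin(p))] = (-5*p^3*sin(p) + 15*p^2*cos(2*p)/2 + 45*p^2/2 - 30*p*sin(2*p) - 15*cos(2*p) + 15)/(p - 3*sin(p))^3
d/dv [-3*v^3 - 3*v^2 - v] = -9*v^2 - 6*v - 1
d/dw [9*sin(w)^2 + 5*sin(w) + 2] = (18*sin(w) + 5)*cos(w)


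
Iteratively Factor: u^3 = (u)*(u^2) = u^2*(u)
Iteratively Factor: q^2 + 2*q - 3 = (q - 1)*(q + 3)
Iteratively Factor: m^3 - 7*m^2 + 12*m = (m)*(m^2 - 7*m + 12) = m*(m - 4)*(m - 3)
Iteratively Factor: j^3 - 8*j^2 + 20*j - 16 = (j - 4)*(j^2 - 4*j + 4) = (j - 4)*(j - 2)*(j - 2)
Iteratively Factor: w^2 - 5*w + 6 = (w - 2)*(w - 3)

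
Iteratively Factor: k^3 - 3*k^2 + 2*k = (k - 2)*(k^2 - k) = k*(k - 2)*(k - 1)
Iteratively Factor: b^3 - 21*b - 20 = (b + 4)*(b^2 - 4*b - 5) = (b + 1)*(b + 4)*(b - 5)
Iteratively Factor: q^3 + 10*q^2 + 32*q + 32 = (q + 4)*(q^2 + 6*q + 8) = (q + 2)*(q + 4)*(q + 4)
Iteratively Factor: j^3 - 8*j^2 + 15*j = (j - 3)*(j^2 - 5*j) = (j - 5)*(j - 3)*(j)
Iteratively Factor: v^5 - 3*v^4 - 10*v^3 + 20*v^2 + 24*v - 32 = (v - 2)*(v^4 - v^3 - 12*v^2 - 4*v + 16) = (v - 2)*(v - 1)*(v^3 - 12*v - 16) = (v - 2)*(v - 1)*(v + 2)*(v^2 - 2*v - 8) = (v - 2)*(v - 1)*(v + 2)^2*(v - 4)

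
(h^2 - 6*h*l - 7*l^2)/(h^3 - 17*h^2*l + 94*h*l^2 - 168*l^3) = (h + l)/(h^2 - 10*h*l + 24*l^2)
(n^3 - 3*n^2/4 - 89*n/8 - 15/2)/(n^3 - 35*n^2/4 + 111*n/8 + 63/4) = (2*n^2 - 3*n - 20)/(2*n^2 - 19*n + 42)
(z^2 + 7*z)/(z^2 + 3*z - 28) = z/(z - 4)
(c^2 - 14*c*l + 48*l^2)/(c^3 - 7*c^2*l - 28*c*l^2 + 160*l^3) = (c - 6*l)/(c^2 + c*l - 20*l^2)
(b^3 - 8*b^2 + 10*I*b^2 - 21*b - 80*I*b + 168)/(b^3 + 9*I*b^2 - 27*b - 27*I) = (b^2 + b*(-8 + 7*I) - 56*I)/(b^2 + 6*I*b - 9)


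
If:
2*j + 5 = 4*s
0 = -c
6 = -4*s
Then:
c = 0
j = -11/2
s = -3/2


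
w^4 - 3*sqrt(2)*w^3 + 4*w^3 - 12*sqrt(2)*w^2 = w^2*(w + 4)*(w - 3*sqrt(2))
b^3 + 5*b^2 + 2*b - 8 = (b - 1)*(b + 2)*(b + 4)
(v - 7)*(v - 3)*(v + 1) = v^3 - 9*v^2 + 11*v + 21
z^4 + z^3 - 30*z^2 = z^2*(z - 5)*(z + 6)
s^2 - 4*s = s*(s - 4)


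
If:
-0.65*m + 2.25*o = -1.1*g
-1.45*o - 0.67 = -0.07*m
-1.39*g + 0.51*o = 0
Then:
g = -0.21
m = -2.35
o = -0.58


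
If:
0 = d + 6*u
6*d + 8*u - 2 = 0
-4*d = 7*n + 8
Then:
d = 3/7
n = -68/49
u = -1/14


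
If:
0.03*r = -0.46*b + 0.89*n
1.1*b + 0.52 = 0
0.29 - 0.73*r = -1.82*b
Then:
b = -0.47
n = -0.27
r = -0.78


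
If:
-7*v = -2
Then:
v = 2/7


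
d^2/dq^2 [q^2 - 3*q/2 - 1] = 2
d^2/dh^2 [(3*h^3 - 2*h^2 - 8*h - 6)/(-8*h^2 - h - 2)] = 2*(541*h^3 + 1038*h^2 - 276*h - 98)/(512*h^6 + 192*h^5 + 408*h^4 + 97*h^3 + 102*h^2 + 12*h + 8)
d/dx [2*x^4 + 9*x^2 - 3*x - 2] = 8*x^3 + 18*x - 3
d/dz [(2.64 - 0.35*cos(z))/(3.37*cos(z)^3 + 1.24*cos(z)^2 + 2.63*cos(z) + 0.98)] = (-2.359*cos(z)^3 + 26.2564*cos(z)^2 + 6.5472*cos(z) + 7.2862)*sin(z)/(11.3569*cos(z)^6 + 8.3576*cos(z)^5 + 19.2638*cos(z)^4 + 13.1276*cos(z)^3 + 9.3473*cos(z)^2 + 5.1548*cos(z) + 0.9604)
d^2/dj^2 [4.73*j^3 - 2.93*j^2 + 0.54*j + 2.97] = 28.38*j - 5.86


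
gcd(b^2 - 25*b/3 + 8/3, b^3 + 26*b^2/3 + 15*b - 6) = b - 1/3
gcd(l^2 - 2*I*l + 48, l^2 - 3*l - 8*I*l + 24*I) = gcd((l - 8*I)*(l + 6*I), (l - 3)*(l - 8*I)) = l - 8*I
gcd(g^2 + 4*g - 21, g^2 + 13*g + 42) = g + 7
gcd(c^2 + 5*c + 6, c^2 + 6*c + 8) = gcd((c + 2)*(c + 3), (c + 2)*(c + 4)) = c + 2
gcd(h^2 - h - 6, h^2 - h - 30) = 1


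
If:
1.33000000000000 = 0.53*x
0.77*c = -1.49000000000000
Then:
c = -1.94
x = 2.51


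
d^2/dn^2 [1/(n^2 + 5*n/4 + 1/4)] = 8*(-16*n^2 - 20*n + (8*n + 5)^2 - 4)/(4*n^2 + 5*n + 1)^3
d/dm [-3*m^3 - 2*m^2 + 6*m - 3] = -9*m^2 - 4*m + 6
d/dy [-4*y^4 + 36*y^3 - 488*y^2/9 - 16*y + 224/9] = -16*y^3 + 108*y^2 - 976*y/9 - 16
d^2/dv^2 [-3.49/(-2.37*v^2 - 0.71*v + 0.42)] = (-39.205962*v^2 - 11.745246*v + 3.49*(4.74*v + 0.71)*(9.48*v + 1.42) + 6.947892)/(2.37*v^2 + 0.71*v - 0.42)^3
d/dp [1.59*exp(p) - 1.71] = 1.59*exp(p)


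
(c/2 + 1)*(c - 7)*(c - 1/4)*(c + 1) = c^4/2 - 17*c^3/8 - 9*c^2 - 37*c/8 + 7/4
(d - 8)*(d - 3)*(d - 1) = d^3 - 12*d^2 + 35*d - 24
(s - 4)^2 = s^2 - 8*s + 16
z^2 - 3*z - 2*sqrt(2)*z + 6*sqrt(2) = (z - 3)*(z - 2*sqrt(2))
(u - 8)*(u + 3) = u^2 - 5*u - 24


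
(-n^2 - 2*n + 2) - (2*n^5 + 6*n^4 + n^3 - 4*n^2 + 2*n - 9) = -2*n^5 - 6*n^4 - n^3 + 3*n^2 - 4*n + 11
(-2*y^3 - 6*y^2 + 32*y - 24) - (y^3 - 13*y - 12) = -3*y^3 - 6*y^2 + 45*y - 12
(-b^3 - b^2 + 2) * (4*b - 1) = -4*b^4 - 3*b^3 + b^2 + 8*b - 2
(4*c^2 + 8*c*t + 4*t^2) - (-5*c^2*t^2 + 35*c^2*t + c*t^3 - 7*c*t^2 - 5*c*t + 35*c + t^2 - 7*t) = 5*c^2*t^2 - 35*c^2*t + 4*c^2 - c*t^3 + 7*c*t^2 + 13*c*t - 35*c + 3*t^2 + 7*t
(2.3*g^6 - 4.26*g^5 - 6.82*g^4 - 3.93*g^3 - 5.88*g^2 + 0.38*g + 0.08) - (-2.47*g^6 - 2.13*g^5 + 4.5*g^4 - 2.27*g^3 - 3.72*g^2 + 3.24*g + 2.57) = 4.77*g^6 - 2.13*g^5 - 11.32*g^4 - 1.66*g^3 - 2.16*g^2 - 2.86*g - 2.49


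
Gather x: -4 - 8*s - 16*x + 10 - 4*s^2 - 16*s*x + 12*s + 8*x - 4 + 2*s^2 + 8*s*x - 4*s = -2*s^2 + x*(-8*s - 8) + 2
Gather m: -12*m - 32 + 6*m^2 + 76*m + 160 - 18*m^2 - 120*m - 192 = -12*m^2 - 56*m - 64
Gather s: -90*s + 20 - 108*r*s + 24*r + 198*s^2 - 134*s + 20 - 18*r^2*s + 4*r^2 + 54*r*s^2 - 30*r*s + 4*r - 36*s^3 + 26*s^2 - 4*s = 4*r^2 + 28*r - 36*s^3 + s^2*(54*r + 224) + s*(-18*r^2 - 138*r - 228) + 40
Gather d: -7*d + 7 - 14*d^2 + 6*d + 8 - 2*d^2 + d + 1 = 16 - 16*d^2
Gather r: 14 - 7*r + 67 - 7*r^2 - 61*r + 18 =-7*r^2 - 68*r + 99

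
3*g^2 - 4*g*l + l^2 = (-3*g + l)*(-g + l)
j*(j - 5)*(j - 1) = j^3 - 6*j^2 + 5*j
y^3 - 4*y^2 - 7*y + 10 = (y - 5)*(y - 1)*(y + 2)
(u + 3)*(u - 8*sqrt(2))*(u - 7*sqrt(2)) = u^3 - 15*sqrt(2)*u^2 + 3*u^2 - 45*sqrt(2)*u + 112*u + 336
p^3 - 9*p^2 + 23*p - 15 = (p - 5)*(p - 3)*(p - 1)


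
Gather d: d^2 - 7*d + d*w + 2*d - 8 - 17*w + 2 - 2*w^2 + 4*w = d^2 + d*(w - 5) - 2*w^2 - 13*w - 6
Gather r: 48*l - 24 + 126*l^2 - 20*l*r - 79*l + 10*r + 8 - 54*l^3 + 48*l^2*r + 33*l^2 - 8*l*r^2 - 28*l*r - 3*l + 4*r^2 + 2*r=-54*l^3 + 159*l^2 - 34*l + r^2*(4 - 8*l) + r*(48*l^2 - 48*l + 12) - 16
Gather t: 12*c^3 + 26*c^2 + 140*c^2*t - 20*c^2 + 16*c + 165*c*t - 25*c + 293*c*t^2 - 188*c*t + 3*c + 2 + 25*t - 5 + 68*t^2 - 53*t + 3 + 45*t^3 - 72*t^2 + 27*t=12*c^3 + 6*c^2 - 6*c + 45*t^3 + t^2*(293*c - 4) + t*(140*c^2 - 23*c - 1)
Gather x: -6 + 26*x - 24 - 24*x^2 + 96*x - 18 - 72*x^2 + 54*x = -96*x^2 + 176*x - 48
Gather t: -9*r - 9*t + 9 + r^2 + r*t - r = r^2 - 10*r + t*(r - 9) + 9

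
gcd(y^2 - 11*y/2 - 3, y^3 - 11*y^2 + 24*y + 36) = y - 6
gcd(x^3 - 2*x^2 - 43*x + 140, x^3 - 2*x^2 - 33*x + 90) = x - 5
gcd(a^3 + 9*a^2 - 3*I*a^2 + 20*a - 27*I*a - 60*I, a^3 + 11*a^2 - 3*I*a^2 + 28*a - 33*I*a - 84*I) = a^2 + a*(4 - 3*I) - 12*I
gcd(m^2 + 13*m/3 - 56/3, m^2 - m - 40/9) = m - 8/3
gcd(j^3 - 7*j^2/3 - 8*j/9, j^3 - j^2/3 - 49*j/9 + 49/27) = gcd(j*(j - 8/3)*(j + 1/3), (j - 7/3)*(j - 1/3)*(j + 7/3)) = 1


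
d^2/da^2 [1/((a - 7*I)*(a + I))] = 2*((a - 7*I)^2 + (a - 7*I)*(a + I) + (a + I)^2)/((a - 7*I)^3*(a + I)^3)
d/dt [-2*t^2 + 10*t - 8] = 10 - 4*t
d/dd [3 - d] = -1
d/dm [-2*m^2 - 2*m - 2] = -4*m - 2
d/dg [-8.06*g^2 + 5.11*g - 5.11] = 5.11 - 16.12*g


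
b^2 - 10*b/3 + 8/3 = (b - 2)*(b - 4/3)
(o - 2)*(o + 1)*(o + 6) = o^3 + 5*o^2 - 8*o - 12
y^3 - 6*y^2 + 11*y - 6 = (y - 3)*(y - 2)*(y - 1)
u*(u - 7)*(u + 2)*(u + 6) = u^4 + u^3 - 44*u^2 - 84*u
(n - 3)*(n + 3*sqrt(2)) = n^2 - 3*n + 3*sqrt(2)*n - 9*sqrt(2)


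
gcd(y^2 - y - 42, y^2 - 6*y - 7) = y - 7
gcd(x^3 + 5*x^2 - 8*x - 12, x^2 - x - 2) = x^2 - x - 2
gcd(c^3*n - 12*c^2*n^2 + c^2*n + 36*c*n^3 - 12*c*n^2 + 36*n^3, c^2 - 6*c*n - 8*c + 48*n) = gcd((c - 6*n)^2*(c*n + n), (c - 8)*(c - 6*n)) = c - 6*n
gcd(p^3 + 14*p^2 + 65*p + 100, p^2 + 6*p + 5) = p + 5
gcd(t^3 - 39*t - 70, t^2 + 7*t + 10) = t^2 + 7*t + 10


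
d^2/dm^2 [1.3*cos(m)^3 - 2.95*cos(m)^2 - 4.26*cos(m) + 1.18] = 3.285*cos(m) + 5.9*cos(2*m) - 2.925*cos(3*m)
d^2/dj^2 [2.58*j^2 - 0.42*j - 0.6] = 5.16000000000000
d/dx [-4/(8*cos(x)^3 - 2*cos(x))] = 2*(1 - 12*cos(x)^2)*sin(x)/((4*cos(x)^2 - 1)^2*cos(x)^2)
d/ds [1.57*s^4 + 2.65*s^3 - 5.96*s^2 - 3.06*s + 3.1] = 6.28*s^3 + 7.95*s^2 - 11.92*s - 3.06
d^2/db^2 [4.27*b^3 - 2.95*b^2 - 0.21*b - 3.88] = 25.62*b - 5.9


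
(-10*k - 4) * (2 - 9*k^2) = 90*k^3 + 36*k^2 - 20*k - 8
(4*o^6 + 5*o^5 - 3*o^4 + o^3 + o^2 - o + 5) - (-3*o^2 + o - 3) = 4*o^6 + 5*o^5 - 3*o^4 + o^3 + 4*o^2 - 2*o + 8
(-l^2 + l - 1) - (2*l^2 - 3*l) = -3*l^2 + 4*l - 1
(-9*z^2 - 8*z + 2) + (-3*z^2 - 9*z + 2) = -12*z^2 - 17*z + 4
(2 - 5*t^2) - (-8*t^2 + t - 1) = 3*t^2 - t + 3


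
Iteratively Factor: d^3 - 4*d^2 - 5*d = (d + 1)*(d^2 - 5*d) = d*(d + 1)*(d - 5)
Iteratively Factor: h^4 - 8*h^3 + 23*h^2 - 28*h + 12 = (h - 1)*(h^3 - 7*h^2 + 16*h - 12) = (h - 2)*(h - 1)*(h^2 - 5*h + 6) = (h - 3)*(h - 2)*(h - 1)*(h - 2)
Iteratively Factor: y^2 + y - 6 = (y - 2)*(y + 3)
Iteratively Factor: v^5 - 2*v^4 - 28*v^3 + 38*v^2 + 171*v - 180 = (v + 4)*(v^4 - 6*v^3 - 4*v^2 + 54*v - 45) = (v + 3)*(v + 4)*(v^3 - 9*v^2 + 23*v - 15) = (v - 3)*(v + 3)*(v + 4)*(v^2 - 6*v + 5) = (v - 5)*(v - 3)*(v + 3)*(v + 4)*(v - 1)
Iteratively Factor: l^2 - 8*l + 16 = (l - 4)*(l - 4)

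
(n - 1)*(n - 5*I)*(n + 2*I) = n^3 - n^2 - 3*I*n^2 + 10*n + 3*I*n - 10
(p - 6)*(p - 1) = p^2 - 7*p + 6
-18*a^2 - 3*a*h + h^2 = (-6*a + h)*(3*a + h)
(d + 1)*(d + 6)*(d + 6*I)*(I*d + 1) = I*d^4 - 5*d^3 + 7*I*d^3 - 35*d^2 + 12*I*d^2 - 30*d + 42*I*d + 36*I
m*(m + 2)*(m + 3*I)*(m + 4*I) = m^4 + 2*m^3 + 7*I*m^3 - 12*m^2 + 14*I*m^2 - 24*m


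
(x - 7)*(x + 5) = x^2 - 2*x - 35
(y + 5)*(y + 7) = y^2 + 12*y + 35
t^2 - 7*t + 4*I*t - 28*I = (t - 7)*(t + 4*I)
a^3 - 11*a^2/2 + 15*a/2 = a*(a - 3)*(a - 5/2)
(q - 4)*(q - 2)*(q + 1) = q^3 - 5*q^2 + 2*q + 8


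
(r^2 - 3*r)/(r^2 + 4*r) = (r - 3)/(r + 4)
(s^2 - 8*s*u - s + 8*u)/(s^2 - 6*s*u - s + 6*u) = (s - 8*u)/(s - 6*u)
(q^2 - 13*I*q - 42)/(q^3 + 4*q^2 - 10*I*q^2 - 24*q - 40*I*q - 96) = (q - 7*I)/(q^2 + 4*q*(1 - I) - 16*I)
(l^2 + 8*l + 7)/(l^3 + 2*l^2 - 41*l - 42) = 1/(l - 6)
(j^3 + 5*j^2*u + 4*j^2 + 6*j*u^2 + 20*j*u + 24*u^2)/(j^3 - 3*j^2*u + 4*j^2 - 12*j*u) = (-j^2 - 5*j*u - 6*u^2)/(j*(-j + 3*u))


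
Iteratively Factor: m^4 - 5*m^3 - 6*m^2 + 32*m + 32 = (m - 4)*(m^3 - m^2 - 10*m - 8) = (m - 4)*(m + 1)*(m^2 - 2*m - 8) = (m - 4)*(m + 1)*(m + 2)*(m - 4)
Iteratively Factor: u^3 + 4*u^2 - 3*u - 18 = (u + 3)*(u^2 + u - 6) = (u + 3)^2*(u - 2)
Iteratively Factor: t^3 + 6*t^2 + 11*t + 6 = (t + 3)*(t^2 + 3*t + 2) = (t + 2)*(t + 3)*(t + 1)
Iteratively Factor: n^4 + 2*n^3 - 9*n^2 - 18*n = (n + 2)*(n^3 - 9*n) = n*(n + 2)*(n^2 - 9) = n*(n + 2)*(n + 3)*(n - 3)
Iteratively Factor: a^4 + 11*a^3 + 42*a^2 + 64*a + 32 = (a + 2)*(a^3 + 9*a^2 + 24*a + 16) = (a + 2)*(a + 4)*(a^2 + 5*a + 4) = (a + 2)*(a + 4)^2*(a + 1)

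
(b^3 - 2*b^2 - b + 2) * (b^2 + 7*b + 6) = b^5 + 5*b^4 - 9*b^3 - 17*b^2 + 8*b + 12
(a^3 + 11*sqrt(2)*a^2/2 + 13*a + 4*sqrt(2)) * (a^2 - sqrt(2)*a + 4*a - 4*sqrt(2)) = a^5 + 4*a^4 + 9*sqrt(2)*a^4/2 + 2*a^3 + 18*sqrt(2)*a^3 - 9*sqrt(2)*a^2 + 8*a^2 - 36*sqrt(2)*a - 8*a - 32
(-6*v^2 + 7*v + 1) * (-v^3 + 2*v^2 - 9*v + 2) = 6*v^5 - 19*v^4 + 67*v^3 - 73*v^2 + 5*v + 2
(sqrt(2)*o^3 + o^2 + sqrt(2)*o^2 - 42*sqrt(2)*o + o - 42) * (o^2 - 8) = sqrt(2)*o^5 + o^4 + sqrt(2)*o^4 - 50*sqrt(2)*o^3 + o^3 - 50*o^2 - 8*sqrt(2)*o^2 - 8*o + 336*sqrt(2)*o + 336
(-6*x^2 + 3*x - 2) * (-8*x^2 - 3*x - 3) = 48*x^4 - 6*x^3 + 25*x^2 - 3*x + 6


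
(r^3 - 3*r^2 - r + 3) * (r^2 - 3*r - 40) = r^5 - 6*r^4 - 32*r^3 + 126*r^2 + 31*r - 120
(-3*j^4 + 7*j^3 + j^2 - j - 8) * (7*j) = -21*j^5 + 49*j^4 + 7*j^3 - 7*j^2 - 56*j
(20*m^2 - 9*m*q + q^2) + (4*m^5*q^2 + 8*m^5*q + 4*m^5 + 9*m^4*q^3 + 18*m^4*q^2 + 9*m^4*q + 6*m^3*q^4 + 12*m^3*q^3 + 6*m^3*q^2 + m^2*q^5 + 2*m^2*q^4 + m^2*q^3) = 4*m^5*q^2 + 8*m^5*q + 4*m^5 + 9*m^4*q^3 + 18*m^4*q^2 + 9*m^4*q + 6*m^3*q^4 + 12*m^3*q^3 + 6*m^3*q^2 + m^2*q^5 + 2*m^2*q^4 + m^2*q^3 + 20*m^2 - 9*m*q + q^2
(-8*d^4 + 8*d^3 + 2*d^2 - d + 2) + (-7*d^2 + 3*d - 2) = -8*d^4 + 8*d^3 - 5*d^2 + 2*d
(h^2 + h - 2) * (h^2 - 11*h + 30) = h^4 - 10*h^3 + 17*h^2 + 52*h - 60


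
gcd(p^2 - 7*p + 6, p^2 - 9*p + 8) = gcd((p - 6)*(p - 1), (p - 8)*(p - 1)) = p - 1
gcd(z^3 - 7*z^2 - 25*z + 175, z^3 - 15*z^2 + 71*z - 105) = z^2 - 12*z + 35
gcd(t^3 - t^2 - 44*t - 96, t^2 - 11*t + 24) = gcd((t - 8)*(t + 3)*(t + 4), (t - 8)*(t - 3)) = t - 8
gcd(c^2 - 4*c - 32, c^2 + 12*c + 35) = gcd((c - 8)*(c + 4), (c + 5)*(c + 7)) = 1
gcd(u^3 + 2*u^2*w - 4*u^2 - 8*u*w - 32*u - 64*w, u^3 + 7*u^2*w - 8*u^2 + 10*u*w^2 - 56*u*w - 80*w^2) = u^2 + 2*u*w - 8*u - 16*w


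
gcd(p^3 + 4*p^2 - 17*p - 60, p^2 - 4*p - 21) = p + 3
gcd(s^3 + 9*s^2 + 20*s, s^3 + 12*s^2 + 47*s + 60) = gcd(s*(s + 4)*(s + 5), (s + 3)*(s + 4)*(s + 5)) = s^2 + 9*s + 20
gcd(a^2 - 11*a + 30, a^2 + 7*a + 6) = 1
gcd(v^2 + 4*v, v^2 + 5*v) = v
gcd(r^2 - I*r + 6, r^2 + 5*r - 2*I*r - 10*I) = 1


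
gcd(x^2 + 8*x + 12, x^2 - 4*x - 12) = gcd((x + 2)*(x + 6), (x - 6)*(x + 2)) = x + 2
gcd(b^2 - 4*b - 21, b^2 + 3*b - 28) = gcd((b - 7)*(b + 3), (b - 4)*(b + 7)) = 1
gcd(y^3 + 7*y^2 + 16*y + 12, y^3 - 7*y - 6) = y + 2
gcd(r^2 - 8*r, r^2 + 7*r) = r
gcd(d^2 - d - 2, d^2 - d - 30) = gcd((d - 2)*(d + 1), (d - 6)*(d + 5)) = 1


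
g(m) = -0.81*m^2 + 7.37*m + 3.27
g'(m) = 7.37 - 1.62*m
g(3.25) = 18.67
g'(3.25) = 2.10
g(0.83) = 8.83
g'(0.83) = 6.03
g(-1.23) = -7.02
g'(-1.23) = 9.36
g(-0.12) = 2.37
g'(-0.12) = 7.56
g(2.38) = 16.22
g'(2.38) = 3.51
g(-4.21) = -42.11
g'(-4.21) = 14.19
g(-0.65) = -1.86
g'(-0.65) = 8.42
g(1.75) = 13.69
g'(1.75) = 4.54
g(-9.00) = -128.67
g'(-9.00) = 21.95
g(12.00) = -24.93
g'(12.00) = -12.07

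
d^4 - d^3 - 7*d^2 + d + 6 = (d - 3)*(d - 1)*(d + 1)*(d + 2)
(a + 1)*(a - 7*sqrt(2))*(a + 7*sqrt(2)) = a^3 + a^2 - 98*a - 98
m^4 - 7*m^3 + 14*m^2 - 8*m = m*(m - 4)*(m - 2)*(m - 1)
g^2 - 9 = (g - 3)*(g + 3)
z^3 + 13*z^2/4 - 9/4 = (z - 3/4)*(z + 1)*(z + 3)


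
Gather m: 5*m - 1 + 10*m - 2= 15*m - 3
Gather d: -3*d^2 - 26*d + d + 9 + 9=-3*d^2 - 25*d + 18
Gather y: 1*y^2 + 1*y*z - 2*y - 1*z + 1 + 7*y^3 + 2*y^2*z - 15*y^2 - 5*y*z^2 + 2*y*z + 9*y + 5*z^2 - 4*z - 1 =7*y^3 + y^2*(2*z - 14) + y*(-5*z^2 + 3*z + 7) + 5*z^2 - 5*z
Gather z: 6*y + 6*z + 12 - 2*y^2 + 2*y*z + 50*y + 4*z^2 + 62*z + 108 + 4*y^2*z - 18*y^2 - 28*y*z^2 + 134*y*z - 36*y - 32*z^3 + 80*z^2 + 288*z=-20*y^2 + 20*y - 32*z^3 + z^2*(84 - 28*y) + z*(4*y^2 + 136*y + 356) + 120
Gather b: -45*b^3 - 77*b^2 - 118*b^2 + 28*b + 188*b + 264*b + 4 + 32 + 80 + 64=-45*b^3 - 195*b^2 + 480*b + 180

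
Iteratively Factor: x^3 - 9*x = (x - 3)*(x^2 + 3*x) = (x - 3)*(x + 3)*(x)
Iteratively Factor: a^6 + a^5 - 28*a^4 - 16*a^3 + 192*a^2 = (a + 4)*(a^5 - 3*a^4 - 16*a^3 + 48*a^2) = (a - 3)*(a + 4)*(a^4 - 16*a^2) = a*(a - 3)*(a + 4)*(a^3 - 16*a) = a*(a - 4)*(a - 3)*(a + 4)*(a^2 + 4*a) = a*(a - 4)*(a - 3)*(a + 4)^2*(a)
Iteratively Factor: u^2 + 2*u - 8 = (u + 4)*(u - 2)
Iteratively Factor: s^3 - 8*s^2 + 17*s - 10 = (s - 5)*(s^2 - 3*s + 2) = (s - 5)*(s - 2)*(s - 1)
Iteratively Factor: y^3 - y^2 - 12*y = (y)*(y^2 - y - 12) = y*(y + 3)*(y - 4)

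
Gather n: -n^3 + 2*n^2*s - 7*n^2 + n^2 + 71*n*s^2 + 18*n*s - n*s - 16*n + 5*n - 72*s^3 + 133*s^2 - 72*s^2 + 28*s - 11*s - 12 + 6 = -n^3 + n^2*(2*s - 6) + n*(71*s^2 + 17*s - 11) - 72*s^3 + 61*s^2 + 17*s - 6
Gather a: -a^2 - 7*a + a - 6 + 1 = -a^2 - 6*a - 5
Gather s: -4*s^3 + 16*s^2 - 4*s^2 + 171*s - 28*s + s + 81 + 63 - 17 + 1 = -4*s^3 + 12*s^2 + 144*s + 128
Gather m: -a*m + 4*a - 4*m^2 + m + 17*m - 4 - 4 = 4*a - 4*m^2 + m*(18 - a) - 8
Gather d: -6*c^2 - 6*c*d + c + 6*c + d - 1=-6*c^2 + 7*c + d*(1 - 6*c) - 1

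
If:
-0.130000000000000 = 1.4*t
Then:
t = -0.09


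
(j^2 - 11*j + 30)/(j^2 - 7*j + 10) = (j - 6)/(j - 2)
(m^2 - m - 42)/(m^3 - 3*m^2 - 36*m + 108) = (m - 7)/(m^2 - 9*m + 18)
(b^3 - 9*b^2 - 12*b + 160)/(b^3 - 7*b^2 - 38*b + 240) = (b + 4)/(b + 6)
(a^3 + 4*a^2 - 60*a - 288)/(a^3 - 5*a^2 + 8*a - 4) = (a^3 + 4*a^2 - 60*a - 288)/(a^3 - 5*a^2 + 8*a - 4)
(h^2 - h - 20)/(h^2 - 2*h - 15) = (h + 4)/(h + 3)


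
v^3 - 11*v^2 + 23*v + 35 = (v - 7)*(v - 5)*(v + 1)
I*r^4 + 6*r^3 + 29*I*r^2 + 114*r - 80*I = (r - 8*I)*(r - 2*I)*(r + 5*I)*(I*r + 1)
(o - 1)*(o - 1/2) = o^2 - 3*o/2 + 1/2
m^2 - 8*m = m*(m - 8)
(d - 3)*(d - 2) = d^2 - 5*d + 6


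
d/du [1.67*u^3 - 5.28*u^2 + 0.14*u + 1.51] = 5.01*u^2 - 10.56*u + 0.14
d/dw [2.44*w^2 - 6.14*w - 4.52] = 4.88*w - 6.14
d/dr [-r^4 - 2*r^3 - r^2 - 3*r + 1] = -4*r^3 - 6*r^2 - 2*r - 3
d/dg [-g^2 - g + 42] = -2*g - 1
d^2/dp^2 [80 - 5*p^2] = -10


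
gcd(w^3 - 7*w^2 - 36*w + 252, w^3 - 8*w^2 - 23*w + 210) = w^2 - 13*w + 42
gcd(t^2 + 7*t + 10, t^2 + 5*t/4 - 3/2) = t + 2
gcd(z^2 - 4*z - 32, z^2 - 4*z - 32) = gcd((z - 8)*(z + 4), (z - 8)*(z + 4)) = z^2 - 4*z - 32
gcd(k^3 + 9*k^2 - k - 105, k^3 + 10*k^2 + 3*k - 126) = k^2 + 4*k - 21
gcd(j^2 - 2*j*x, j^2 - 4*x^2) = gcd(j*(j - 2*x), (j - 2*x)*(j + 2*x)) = -j + 2*x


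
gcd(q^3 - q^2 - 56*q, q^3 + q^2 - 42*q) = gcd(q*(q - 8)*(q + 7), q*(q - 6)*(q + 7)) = q^2 + 7*q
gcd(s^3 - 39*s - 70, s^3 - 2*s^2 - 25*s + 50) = s + 5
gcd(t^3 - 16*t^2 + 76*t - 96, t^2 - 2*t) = t - 2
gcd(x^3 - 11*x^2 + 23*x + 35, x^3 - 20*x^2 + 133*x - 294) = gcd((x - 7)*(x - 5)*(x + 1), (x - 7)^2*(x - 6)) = x - 7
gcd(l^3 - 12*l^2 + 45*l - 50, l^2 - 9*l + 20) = l - 5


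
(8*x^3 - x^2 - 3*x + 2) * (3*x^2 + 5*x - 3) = 24*x^5 + 37*x^4 - 38*x^3 - 6*x^2 + 19*x - 6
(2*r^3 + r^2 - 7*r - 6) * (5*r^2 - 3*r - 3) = 10*r^5 - r^4 - 44*r^3 - 12*r^2 + 39*r + 18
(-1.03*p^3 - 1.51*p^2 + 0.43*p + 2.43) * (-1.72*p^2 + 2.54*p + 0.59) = 1.7716*p^5 - 0.0190000000000001*p^4 - 5.1827*p^3 - 3.9783*p^2 + 6.4259*p + 1.4337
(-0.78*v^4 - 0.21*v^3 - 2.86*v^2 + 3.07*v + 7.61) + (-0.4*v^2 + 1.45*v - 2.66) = -0.78*v^4 - 0.21*v^3 - 3.26*v^2 + 4.52*v + 4.95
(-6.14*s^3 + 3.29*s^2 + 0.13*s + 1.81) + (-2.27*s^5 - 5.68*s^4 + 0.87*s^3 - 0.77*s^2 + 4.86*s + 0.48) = -2.27*s^5 - 5.68*s^4 - 5.27*s^3 + 2.52*s^2 + 4.99*s + 2.29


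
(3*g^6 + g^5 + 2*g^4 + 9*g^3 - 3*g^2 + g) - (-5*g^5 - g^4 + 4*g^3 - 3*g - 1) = 3*g^6 + 6*g^5 + 3*g^4 + 5*g^3 - 3*g^2 + 4*g + 1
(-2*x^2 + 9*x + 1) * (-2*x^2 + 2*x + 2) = 4*x^4 - 22*x^3 + 12*x^2 + 20*x + 2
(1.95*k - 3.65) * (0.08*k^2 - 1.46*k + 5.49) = 0.156*k^3 - 3.139*k^2 + 16.0345*k - 20.0385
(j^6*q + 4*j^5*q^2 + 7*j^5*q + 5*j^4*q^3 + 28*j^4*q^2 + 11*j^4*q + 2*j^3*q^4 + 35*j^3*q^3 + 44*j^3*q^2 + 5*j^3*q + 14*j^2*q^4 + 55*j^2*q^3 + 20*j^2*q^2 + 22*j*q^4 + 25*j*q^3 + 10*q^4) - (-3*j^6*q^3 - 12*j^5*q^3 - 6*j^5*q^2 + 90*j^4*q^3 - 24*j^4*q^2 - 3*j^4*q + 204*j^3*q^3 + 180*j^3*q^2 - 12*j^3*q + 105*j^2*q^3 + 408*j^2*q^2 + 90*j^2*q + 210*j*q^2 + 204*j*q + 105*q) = 3*j^6*q^3 + j^6*q + 12*j^5*q^3 + 10*j^5*q^2 + 7*j^5*q - 85*j^4*q^3 + 52*j^4*q^2 + 14*j^4*q + 2*j^3*q^4 - 169*j^3*q^3 - 136*j^3*q^2 + 17*j^3*q + 14*j^2*q^4 - 50*j^2*q^3 - 388*j^2*q^2 - 90*j^2*q + 22*j*q^4 + 25*j*q^3 - 210*j*q^2 - 204*j*q + 10*q^4 - 105*q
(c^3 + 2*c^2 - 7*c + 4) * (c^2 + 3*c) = c^5 + 5*c^4 - c^3 - 17*c^2 + 12*c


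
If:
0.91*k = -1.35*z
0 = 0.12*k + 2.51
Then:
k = -20.92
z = 14.10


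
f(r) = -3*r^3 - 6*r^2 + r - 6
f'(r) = -9*r^2 - 12*r + 1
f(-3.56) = 49.75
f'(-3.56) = -70.34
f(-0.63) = -8.26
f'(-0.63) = 4.99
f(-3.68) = 58.57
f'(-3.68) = -76.72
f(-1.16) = -10.55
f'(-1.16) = 2.81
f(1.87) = -44.73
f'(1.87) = -52.91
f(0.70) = -9.27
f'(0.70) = -11.81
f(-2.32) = -3.15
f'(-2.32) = -19.60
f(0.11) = -5.97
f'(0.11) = -0.43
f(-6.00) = 420.00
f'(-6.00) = -251.00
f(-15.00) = 8754.00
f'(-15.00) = -1844.00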